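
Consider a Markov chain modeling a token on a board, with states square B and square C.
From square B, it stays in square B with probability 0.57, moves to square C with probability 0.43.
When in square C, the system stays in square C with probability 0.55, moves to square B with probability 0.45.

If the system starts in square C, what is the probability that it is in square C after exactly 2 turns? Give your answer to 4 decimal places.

0.4960

Sum over the intermediate state after 1 turn:
P = P(square C→square B)·P(square B→square C) + P(square C→square C)·P(square C→square C)
  = 0.45×0.43 + 0.55×0.55
  = 0.1935 + 0.3025 = 0.4960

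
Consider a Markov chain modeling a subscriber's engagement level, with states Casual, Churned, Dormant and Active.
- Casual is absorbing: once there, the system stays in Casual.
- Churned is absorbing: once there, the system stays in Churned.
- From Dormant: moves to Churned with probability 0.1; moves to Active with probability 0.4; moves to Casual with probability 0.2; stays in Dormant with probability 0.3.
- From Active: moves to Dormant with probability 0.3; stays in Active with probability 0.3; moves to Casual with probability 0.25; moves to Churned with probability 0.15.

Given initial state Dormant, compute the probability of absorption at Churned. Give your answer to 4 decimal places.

Let h(s) be the probability of absorption at Churned starting from transient state s. Then h(Churned) = 1 and h(Casual) = 0. By first-step analysis:
h(Dormant) = 0.2·0 + 0.1·1 + 0.3·h(Dormant) + 0.4·h(Active)
h(Active) = 0.25·0 + 0.15·1 + 0.3·h(Dormant) + 0.3·h(Active)
Solving: h(Dormant) = 0.3514, h(Active) = 0.3649.
Starting from Dormant, the probability is 0.3514.

0.3514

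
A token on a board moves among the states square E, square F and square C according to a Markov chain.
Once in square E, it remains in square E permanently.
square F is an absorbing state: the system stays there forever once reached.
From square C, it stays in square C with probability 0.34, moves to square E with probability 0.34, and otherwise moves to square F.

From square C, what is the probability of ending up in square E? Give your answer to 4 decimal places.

0.5152

Let h(s) be the probability of absorption at square E starting from transient state s. Then h(square E) = 1 and h(square F) = 0. By first-step analysis:
h(square C) = 0.34·1 + 0.32·0 + 0.34·h(square C)
Solving: h(square C) = 0.5152.
Starting from square C, the probability is 0.5152.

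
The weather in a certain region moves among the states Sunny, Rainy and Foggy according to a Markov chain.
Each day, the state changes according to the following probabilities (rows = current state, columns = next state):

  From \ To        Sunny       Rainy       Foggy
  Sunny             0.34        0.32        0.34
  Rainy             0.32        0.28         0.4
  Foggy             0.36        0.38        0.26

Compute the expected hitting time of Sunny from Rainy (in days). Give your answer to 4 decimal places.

2.9937

Let t(s) be the expected number of days to first reach Sunny from state s, with t(Sunny) = 0. Conditioning on the first day:
t(Rainy) = 1 + 0.28·t(Rainy) + 0.4·t(Foggy)
t(Foggy) = 1 + 0.38·t(Rainy) + 0.26·t(Foggy)
Solving: t(Rainy) = 2.9937, t(Foggy) = 2.8887.
Expected days from Rainy to Sunny: 2.9937.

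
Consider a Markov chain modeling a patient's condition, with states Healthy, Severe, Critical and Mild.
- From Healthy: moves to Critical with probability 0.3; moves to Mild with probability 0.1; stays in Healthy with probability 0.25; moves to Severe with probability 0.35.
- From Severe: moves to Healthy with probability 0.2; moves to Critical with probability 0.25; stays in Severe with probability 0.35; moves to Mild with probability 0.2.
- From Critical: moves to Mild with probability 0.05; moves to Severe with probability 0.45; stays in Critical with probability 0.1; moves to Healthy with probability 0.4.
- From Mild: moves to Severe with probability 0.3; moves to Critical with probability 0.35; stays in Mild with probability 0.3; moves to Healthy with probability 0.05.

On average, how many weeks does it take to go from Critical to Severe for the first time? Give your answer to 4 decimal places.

2.4710

Let t(s) be the expected number of weeks to first reach Severe from state s, with t(Severe) = 0. Conditioning on the first week:
t(Healthy) = 1 + 0.25·t(Healthy) + 0.3·t(Critical) + 0.1·t(Mild)
t(Critical) = 1 + 0.4·t(Healthy) + 0.1·t(Critical) + 0.05·t(Mild)
t(Mild) = 1 + 0.05·t(Healthy) + 0.35·t(Critical) + 0.3·t(Mild)
Solving: t(Healthy) = 2.7027, t(Critical) = 2.4710, t(Mild) = 2.8571.
Expected weeks from Critical to Severe: 2.4710.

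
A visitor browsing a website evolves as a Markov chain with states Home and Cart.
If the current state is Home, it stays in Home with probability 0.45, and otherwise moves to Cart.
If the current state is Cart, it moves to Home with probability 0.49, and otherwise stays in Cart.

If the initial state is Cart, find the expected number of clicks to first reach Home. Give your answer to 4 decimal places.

2.0408

Let t(s) be the expected number of clicks to first reach Home from state s, with t(Home) = 0. Conditioning on the first click:
t(Cart) = 1 + 0.51·t(Cart)
Solving: t(Cart) = 2.0408.
Expected clicks from Cart to Home: 2.0408.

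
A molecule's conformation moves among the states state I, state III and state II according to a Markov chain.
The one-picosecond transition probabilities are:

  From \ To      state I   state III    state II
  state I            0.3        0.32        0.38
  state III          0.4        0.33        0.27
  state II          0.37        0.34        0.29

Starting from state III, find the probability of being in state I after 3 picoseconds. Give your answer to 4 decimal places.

Propagate the distribution vector 3 picoseconds from state III.
After 0 picoseconds: (0.0000, 1.0000, 0.0000)
After 1 picosecond: (0.4000, 0.3300, 0.2700)
After 2 picoseconds: (0.3519, 0.3287, 0.3194)
After 3 picoseconds: (0.3552, 0.3297, 0.3151)
P(in state I after 3 picoseconds) = 0.3552

0.3552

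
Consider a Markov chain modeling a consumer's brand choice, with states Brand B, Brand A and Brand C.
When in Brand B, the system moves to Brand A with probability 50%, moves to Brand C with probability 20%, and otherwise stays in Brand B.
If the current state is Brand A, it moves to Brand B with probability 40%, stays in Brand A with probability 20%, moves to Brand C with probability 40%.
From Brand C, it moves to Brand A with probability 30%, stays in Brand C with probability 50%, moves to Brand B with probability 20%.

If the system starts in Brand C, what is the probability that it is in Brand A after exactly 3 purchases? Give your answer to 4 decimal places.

Propagate the distribution vector 3 purchases from Brand C.
After 0 purchases: (0.0000, 0.0000, 1.0000)
After 1 purchase: (0.2000, 0.3000, 0.5000)
After 2 purchases: (0.2800, 0.3100, 0.4100)
After 3 purchases: (0.2900, 0.3250, 0.3850)
P(in Brand A after 3 purchases) = 0.3250

0.3250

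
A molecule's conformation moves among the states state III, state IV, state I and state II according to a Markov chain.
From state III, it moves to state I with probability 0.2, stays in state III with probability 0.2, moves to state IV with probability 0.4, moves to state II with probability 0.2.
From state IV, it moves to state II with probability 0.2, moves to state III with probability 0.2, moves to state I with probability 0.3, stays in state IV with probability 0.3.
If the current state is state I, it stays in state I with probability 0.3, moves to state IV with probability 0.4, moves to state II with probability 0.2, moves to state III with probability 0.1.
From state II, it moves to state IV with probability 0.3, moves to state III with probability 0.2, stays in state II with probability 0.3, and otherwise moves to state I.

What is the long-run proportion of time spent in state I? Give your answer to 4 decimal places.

0.2604

Let the stationary distribution be π with π = πP and π_1 + π_2 + π_3 + π_4 = 1.
π_1 = 0.2·π_1 + 0.2·π_2 + 0.1·π_3 + 0.2·π_4
π_2 = 0.4·π_1 + 0.3·π_2 + 0.4·π_3 + 0.3·π_4
π_3 = 0.2·π_1 + 0.3·π_2 + 0.3·π_3 + 0.2·π_4
Solving with the normalization constraint gives π = (0.1740, 0.3434, 0.2604, 0.2222).
So the stationary probability of state I is 0.2604.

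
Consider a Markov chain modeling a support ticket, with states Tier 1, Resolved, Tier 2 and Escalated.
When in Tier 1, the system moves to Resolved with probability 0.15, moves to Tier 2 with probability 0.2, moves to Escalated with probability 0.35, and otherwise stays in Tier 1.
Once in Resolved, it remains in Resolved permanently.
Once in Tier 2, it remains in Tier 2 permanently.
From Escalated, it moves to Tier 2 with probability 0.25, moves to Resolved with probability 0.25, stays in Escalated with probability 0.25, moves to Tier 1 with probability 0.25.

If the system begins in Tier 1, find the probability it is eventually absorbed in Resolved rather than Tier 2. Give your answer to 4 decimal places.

Let h(s) be the probability of absorption at Resolved starting from transient state s. Then h(Resolved) = 1 and h(Tier 2) = 0. By first-step analysis:
h(Tier 1) = 0.3·h(Tier 1) + 0.15·1 + 0.2·0 + 0.35·h(Escalated)
h(Escalated) = 0.25·h(Tier 1) + 0.25·1 + 0.25·0 + 0.25·h(Escalated)
Solving: h(Tier 1) = 0.4571, h(Escalated) = 0.4857.
Starting from Tier 1, the probability is 0.4571.

0.4571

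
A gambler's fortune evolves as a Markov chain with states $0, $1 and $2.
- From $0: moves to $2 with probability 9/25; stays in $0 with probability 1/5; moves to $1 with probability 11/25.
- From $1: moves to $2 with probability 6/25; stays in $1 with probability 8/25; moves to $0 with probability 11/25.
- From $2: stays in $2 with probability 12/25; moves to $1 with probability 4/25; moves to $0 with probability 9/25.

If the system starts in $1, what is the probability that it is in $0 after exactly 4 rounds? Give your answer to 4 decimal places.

Propagate the distribution vector 4 rounds from $1.
After 0 rounds: (0.0000, 1.0000, 0.0000)
After 1 round: (0.4400, 0.3200, 0.2400)
After 2 rounds: (0.3152, 0.3344, 0.3504)
After 3 rounds: (0.3363, 0.3018, 0.3619)
After 4 rounds: (0.3303, 0.3025, 0.3672)
P(in $0 after 4 rounds) = 0.3303

0.3303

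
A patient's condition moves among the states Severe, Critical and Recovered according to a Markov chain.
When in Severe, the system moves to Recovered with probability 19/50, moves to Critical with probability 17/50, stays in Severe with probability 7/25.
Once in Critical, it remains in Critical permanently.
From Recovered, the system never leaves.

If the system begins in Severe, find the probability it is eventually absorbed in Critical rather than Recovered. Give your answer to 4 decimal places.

Let h(s) be the probability of absorption at Critical starting from transient state s. Then h(Critical) = 1 and h(Recovered) = 0. By first-step analysis:
h(Severe) = 0.28·h(Severe) + 0.34·1 + 0.38·0
Solving: h(Severe) = 0.4722.
Starting from Severe, the probability is 0.4722.

0.4722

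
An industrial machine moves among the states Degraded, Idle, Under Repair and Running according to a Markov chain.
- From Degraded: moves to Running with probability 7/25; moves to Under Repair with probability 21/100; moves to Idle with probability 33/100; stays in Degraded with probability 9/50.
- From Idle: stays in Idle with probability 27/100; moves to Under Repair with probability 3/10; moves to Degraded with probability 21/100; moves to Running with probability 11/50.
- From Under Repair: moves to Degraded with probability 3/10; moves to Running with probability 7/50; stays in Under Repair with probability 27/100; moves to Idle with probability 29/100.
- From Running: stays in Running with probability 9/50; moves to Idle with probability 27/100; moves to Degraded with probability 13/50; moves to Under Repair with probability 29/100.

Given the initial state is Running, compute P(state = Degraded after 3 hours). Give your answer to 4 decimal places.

Propagate the distribution vector 3 hours from Running.
After 0 hours: (0.0000, 0.0000, 0.0000, 1.0000)
After 1 hour: (0.2600, 0.2700, 0.2900, 0.1800)
After 2 hours: (0.2373, 0.2914, 0.2661, 0.2052)
After 3 hours: (0.2371, 0.2896, 0.2686, 0.2047)
P(in Degraded after 3 hours) = 0.2371

0.2371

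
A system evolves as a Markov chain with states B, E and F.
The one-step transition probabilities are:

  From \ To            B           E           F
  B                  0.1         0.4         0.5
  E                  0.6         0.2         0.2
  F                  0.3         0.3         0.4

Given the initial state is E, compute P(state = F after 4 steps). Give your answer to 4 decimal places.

0.3774

Propagate the distribution vector 4 steps from E.
After 0 steps: (0.0000, 1.0000, 0.0000)
After 1 step: (0.6000, 0.2000, 0.2000)
After 2 steps: (0.2400, 0.3400, 0.4200)
After 3 steps: (0.3540, 0.2900, 0.3560)
After 4 steps: (0.3162, 0.3064, 0.3774)
P(in F after 4 steps) = 0.3774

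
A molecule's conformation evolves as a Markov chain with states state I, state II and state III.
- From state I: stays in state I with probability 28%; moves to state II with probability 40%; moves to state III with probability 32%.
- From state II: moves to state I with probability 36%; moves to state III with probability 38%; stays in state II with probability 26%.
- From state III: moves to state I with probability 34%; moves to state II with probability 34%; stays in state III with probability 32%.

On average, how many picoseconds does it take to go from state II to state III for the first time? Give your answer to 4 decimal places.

Let t(s) be the expected number of picoseconds to first reach state III from state s, with t(state III) = 0. Conditioning on the first picosecond:
t(state I) = 1 + 0.28·t(state I) + 0.4·t(state II)
t(state II) = 1 + 0.36·t(state I) + 0.26·t(state II)
Solving: t(state I) = 2.9321, t(state II) = 2.7778.
Expected picoseconds from state II to state III: 2.7778.

2.7778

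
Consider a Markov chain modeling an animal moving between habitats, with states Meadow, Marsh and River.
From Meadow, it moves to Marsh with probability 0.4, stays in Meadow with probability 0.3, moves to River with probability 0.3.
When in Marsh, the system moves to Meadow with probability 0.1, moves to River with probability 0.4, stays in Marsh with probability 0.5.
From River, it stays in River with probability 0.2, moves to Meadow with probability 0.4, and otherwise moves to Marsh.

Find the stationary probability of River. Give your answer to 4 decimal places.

0.3131

Let the stationary distribution be π with π = πP and π_1 + π_2 + π_3 = 1.
π_1 = 0.3·π_1 + 0.1·π_2 + 0.4·π_3
π_2 = 0.4·π_1 + 0.5·π_2 + 0.4·π_3
Solving with the normalization constraint gives π = (0.2424, 0.4444, 0.3131).
So the stationary probability of River is 0.3131.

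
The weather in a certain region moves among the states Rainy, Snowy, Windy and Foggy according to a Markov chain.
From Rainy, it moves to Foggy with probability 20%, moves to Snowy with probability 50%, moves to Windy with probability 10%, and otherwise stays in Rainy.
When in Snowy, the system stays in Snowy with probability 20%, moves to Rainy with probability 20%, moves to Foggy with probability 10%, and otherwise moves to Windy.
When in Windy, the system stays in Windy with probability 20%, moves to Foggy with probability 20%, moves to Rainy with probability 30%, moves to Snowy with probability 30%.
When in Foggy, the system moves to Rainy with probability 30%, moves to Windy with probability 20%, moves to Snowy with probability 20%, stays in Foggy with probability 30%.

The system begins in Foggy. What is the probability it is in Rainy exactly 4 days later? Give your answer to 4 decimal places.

Propagate the distribution vector 4 days from Foggy.
After 0 days: (0.0000, 0.0000, 0.0000, 1.0000)
After 1 day: (0.3000, 0.2000, 0.2000, 0.3000)
After 2 days: (0.2500, 0.3100, 0.2300, 0.2100)
After 3 days: (0.2440, 0.2980, 0.2680, 0.1900)
After 4 days: (0.2458, 0.3000, 0.2650, 0.1892)
P(in Rainy after 4 days) = 0.2458

0.2458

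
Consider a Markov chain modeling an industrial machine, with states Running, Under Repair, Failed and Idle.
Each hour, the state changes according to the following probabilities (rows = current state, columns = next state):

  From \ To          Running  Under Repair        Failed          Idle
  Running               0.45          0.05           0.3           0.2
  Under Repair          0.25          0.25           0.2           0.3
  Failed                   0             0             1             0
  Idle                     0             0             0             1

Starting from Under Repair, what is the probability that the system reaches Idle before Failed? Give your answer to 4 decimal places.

0.5375

Let h(s) be the probability of absorption at Idle starting from transient state s. Then h(Idle) = 1 and h(Failed) = 0. By first-step analysis:
h(Running) = 0.45·h(Running) + 0.05·h(Under Repair) + 0.3·0 + 0.2·1
h(Under Repair) = 0.25·h(Running) + 0.25·h(Under Repair) + 0.2·0 + 0.3·1
Solving: h(Running) = 0.4125, h(Under Repair) = 0.5375.
Starting from Under Repair, the probability is 0.5375.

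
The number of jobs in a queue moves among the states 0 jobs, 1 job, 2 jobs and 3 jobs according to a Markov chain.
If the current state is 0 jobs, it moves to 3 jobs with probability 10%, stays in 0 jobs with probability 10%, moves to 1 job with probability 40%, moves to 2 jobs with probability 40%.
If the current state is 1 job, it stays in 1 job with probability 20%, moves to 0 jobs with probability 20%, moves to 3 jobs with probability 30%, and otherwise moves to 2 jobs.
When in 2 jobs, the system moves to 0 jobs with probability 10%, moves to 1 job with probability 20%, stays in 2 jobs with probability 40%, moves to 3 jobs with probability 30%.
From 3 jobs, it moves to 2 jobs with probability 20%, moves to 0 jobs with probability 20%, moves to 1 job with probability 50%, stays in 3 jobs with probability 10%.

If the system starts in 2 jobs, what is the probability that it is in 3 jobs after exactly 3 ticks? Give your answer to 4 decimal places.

0.2260

Propagate the distribution vector 3 ticks from 2 jobs.
After 0 ticks: (0.0000, 0.0000, 1.0000, 0.0000)
After 1 tick: (0.1000, 0.2000, 0.4000, 0.3000)
After 2 ticks: (0.1500, 0.3100, 0.3200, 0.2200)
After 3 ticks: (0.1530, 0.2960, 0.3250, 0.2260)
P(in 3 jobs after 3 ticks) = 0.2260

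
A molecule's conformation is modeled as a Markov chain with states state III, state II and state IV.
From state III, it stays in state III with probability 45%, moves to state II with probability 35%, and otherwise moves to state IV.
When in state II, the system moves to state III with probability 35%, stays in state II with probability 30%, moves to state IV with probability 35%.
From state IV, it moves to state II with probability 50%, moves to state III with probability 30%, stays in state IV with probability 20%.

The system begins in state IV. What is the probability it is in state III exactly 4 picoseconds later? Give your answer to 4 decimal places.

0.3747

Propagate the distribution vector 4 picoseconds from state IV.
After 0 picoseconds: (0.0000, 0.0000, 1.0000)
After 1 picosecond: (0.3000, 0.5000, 0.2000)
After 2 picoseconds: (0.3700, 0.3550, 0.2750)
After 3 picoseconds: (0.3733, 0.3735, 0.2533)
After 4 picoseconds: (0.3747, 0.3693, 0.2560)
P(in state III after 4 picoseconds) = 0.3747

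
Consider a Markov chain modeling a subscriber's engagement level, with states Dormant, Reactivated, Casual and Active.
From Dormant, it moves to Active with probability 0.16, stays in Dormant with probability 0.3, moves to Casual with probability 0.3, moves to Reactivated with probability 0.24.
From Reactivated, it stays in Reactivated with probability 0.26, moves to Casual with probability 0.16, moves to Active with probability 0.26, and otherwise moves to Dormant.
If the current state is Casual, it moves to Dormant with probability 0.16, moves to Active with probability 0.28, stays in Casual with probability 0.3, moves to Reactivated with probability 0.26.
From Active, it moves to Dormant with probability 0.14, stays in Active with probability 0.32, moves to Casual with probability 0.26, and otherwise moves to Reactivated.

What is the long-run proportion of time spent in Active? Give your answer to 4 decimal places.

0.2577

Let the stationary distribution be π with π = πP and π_1 + π_2 + π_3 + π_4 = 1.
π_1 = 0.3·π_1 + 0.32·π_2 + 0.16·π_3 + 0.14·π_4
π_2 = 0.24·π_1 + 0.26·π_2 + 0.26·π_3 + 0.28·π_4
π_3 = 0.3·π_1 + 0.16·π_2 + 0.3·π_3 + 0.26·π_4
Solving with the normalization constraint gives π = (0.2285, 0.2606, 0.2532, 0.2577).
So the stationary probability of Active is 0.2577.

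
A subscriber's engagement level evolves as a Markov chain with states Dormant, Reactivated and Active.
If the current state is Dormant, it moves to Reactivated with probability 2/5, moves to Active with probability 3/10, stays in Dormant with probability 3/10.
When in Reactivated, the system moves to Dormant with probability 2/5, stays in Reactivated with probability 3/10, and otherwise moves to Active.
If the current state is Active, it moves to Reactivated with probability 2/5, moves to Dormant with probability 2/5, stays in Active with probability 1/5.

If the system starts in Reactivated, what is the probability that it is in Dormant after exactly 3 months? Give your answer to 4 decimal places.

Propagate the distribution vector 3 months from Reactivated.
After 0 months: (0.0000, 1.0000, 0.0000)
After 1 month: (0.4000, 0.3000, 0.3000)
After 2 months: (0.3600, 0.3700, 0.2700)
After 3 months: (0.3640, 0.3630, 0.2730)
P(in Dormant after 3 months) = 0.3640

0.3640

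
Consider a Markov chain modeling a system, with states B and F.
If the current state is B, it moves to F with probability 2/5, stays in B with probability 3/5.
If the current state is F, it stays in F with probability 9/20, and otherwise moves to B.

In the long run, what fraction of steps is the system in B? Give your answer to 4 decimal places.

Let the stationary distribution be π with π = πP and π_1 + π_2 = 1.
π_1 = 0.6·π_1 + 0.55·π_2
Solving with the normalization constraint gives π = (0.5789, 0.4211).
So the stationary probability of B is 0.5789.

0.5789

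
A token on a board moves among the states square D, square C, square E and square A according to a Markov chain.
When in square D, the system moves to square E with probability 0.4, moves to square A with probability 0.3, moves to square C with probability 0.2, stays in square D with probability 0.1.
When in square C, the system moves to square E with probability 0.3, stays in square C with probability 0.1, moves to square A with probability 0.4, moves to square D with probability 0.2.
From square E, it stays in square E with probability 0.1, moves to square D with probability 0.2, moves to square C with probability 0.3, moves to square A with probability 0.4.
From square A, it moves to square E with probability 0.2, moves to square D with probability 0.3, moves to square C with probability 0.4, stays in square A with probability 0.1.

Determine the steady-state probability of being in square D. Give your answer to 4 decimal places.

Let the stationary distribution be π with π = πP and π_1 + π_2 + π_3 + π_4 = 1.
π_1 = 0.1·π_1 + 0.2·π_2 + 0.2·π_3 + 0.3·π_4
π_2 = 0.2·π_1 + 0.1·π_2 + 0.3·π_3 + 0.4·π_4
π_3 = 0.4·π_1 + 0.3·π_2 + 0.1·π_3 + 0.2·π_4
Solving with the normalization constraint gives π = (0.2083, 0.2569, 0.2431, 0.2917).
So the stationary probability of square D is 0.2083.

0.2083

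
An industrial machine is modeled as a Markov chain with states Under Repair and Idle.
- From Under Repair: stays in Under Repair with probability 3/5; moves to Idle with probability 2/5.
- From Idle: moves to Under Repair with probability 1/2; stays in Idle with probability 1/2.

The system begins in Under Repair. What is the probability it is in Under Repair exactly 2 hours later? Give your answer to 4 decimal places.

Sum over the intermediate state after 1 hour:
P = P(Under Repair→Under Repair)·P(Under Repair→Under Repair) + P(Under Repair→Idle)·P(Idle→Under Repair)
  = 0.6×0.6 + 0.4×0.5
  = 0.3600 + 0.2000 = 0.5600

0.5600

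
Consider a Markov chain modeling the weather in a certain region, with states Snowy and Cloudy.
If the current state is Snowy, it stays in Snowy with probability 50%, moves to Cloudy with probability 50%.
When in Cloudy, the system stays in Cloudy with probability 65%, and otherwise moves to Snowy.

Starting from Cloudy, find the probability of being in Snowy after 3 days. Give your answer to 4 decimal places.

Propagate the distribution vector 3 days from Cloudy.
After 0 days: (0.0000, 1.0000)
After 1 day: (0.3500, 0.6500)
After 2 days: (0.4025, 0.5975)
After 3 days: (0.4104, 0.5896)
P(in Snowy after 3 days) = 0.4104

0.4104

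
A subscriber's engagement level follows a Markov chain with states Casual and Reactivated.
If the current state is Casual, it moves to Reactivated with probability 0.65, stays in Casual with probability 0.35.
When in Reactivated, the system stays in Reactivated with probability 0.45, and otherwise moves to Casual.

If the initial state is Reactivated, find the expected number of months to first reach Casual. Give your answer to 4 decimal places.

1.8182

Let t(s) be the expected number of months to first reach Casual from state s, with t(Casual) = 0. Conditioning on the first month:
t(Reactivated) = 1 + 0.45·t(Reactivated)
Solving: t(Reactivated) = 1.8182.
Expected months from Reactivated to Casual: 1.8182.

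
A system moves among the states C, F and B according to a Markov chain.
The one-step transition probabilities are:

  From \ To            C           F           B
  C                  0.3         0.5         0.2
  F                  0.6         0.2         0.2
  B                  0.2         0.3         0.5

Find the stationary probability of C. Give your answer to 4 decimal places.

0.3736

Let the stationary distribution be π with π = πP and π_1 + π_2 + π_3 = 1.
π_1 = 0.3·π_1 + 0.6·π_2 + 0.2·π_3
π_2 = 0.5·π_1 + 0.2·π_2 + 0.3·π_3
Solving with the normalization constraint gives π = (0.3736, 0.3407, 0.2857).
So the stationary probability of C is 0.3736.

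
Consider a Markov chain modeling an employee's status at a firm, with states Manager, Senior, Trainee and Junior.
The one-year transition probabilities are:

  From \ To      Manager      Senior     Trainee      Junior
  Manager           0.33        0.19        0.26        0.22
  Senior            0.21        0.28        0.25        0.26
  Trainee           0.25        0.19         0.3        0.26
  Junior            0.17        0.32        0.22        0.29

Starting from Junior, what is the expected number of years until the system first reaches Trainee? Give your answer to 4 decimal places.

4.2185

Let t(s) be the expected number of years to first reach Trainee from state s, with t(Trainee) = 0. Conditioning on the first year:
t(Manager) = 1 + 0.33·t(Manager) + 0.19·t(Senior) + 0.22·t(Junior)
t(Senior) = 1 + 0.21·t(Manager) + 0.28·t(Senior) + 0.26·t(Junior)
t(Junior) = 1 + 0.17·t(Manager) + 0.32·t(Senior) + 0.29·t(Junior)
Solving: t(Manager) = 4.0375, t(Senior) = 4.0898, t(Junior) = 4.2185.
Expected years from Junior to Trainee: 4.2185.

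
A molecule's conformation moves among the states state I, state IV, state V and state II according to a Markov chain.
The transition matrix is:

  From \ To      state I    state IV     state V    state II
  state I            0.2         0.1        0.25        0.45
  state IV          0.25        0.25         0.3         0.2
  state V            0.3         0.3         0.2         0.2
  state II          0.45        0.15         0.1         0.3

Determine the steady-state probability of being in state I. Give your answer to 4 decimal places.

0.3063

Let the stationary distribution be π with π = πP and π_1 + π_2 + π_3 + π_4 = 1.
π_1 = 0.2·π_1 + 0.25·π_2 + 0.3·π_3 + 0.45·π_4
π_2 = 0.1·π_1 + 0.25·π_2 + 0.3·π_3 + 0.15·π_4
π_3 = 0.25·π_1 + 0.3·π_2 + 0.2·π_3 + 0.1·π_4
Solving with the normalization constraint gives π = (0.3063, 0.1835, 0.2029, 0.3073).
So the stationary probability of state I is 0.3063.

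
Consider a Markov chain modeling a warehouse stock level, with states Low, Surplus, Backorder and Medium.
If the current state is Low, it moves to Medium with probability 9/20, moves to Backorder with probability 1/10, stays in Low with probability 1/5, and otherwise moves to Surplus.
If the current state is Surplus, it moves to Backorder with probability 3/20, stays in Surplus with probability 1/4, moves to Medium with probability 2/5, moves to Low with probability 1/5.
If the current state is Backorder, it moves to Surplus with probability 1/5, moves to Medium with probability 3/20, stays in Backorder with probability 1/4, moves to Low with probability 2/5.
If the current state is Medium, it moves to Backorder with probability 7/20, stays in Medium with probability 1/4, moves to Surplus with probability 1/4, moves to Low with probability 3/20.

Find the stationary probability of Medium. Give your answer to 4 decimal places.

Let the stationary distribution be π with π = πP and π_1 + π_2 + π_3 + π_4 = 1.
π_1 = 0.2·π_1 + 0.2·π_2 + 0.4·π_3 + 0.15·π_4
π_2 = 0.25·π_1 + 0.25·π_2 + 0.2·π_3 + 0.25·π_4
π_3 = 0.1·π_1 + 0.15·π_2 + 0.25·π_3 + 0.35·π_4
Solving with the normalization constraint gives π = (0.2291, 0.2389, 0.2227, 0.3094).
So the stationary probability of Medium is 0.3094.

0.3094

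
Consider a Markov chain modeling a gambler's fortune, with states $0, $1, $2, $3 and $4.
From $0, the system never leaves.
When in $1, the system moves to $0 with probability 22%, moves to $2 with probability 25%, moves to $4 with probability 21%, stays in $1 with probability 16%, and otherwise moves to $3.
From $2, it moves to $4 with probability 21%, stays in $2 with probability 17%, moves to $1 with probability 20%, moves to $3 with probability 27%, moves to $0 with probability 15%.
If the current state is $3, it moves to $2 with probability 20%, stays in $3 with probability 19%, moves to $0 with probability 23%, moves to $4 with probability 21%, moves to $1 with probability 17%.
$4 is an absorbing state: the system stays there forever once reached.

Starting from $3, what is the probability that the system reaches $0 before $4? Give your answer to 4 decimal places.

Let h(s) be the probability of absorption at $0 starting from transient state s. Then h($0) = 1 and h($4) = 0. By first-step analysis:
h($1) = 0.22·1 + 0.16·h($1) + 0.25·h($2) + 0.16·h($3) + 0.21·0
h($2) = 0.15·1 + 0.2·h($1) + 0.17·h($2) + 0.27·h($3) + 0.21·0
h($3) = 0.23·1 + 0.17·h($1) + 0.2·h($2) + 0.19·h($3) + 0.21·0
Solving: h($1) = 0.4956, h($2) = 0.4636, h($3) = 0.5024.
Starting from $3, the probability is 0.5024.

0.5024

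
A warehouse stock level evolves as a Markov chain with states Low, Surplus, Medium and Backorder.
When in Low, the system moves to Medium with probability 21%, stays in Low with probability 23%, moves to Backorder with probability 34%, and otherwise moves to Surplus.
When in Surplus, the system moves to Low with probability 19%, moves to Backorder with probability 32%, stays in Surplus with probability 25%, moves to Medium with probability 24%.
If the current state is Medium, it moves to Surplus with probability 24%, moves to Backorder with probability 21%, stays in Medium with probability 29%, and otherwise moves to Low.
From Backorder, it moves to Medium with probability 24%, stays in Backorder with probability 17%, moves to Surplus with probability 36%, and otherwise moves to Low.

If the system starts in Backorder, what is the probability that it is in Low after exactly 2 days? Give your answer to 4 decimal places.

0.2228

Propagate the distribution vector 2 days from Backorder.
After 0 days: (0.0000, 0.0000, 0.0000, 1.0000)
After 1 day: (0.2300, 0.3600, 0.2400, 0.1700)
After 2 days: (0.2228, 0.2594, 0.2451, 0.2727)
P(in Low after 2 days) = 0.2228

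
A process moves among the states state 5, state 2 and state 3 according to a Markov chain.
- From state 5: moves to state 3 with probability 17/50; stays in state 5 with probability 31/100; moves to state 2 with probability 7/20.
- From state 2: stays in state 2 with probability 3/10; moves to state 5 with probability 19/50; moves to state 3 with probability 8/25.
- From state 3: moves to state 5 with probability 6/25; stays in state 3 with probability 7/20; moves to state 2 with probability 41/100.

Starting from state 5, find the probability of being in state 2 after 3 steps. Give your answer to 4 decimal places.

Propagate the distribution vector 3 steps from state 5.
After 0 steps: (1.0000, 0.0000, 0.0000)
After 1 step: (0.3100, 0.3500, 0.3400)
After 2 steps: (0.3107, 0.3529, 0.3364)
After 3 steps: (0.3112, 0.3525, 0.3363)
P(in state 2 after 3 steps) = 0.3525

0.3525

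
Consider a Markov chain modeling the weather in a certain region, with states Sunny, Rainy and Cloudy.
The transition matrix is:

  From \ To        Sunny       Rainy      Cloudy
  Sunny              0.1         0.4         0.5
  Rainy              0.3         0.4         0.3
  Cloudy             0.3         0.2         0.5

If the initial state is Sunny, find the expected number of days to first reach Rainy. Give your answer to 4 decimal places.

Let t(s) be the expected number of days to first reach Rainy from state s, with t(Rainy) = 0. Conditioning on the first day:
t(Sunny) = 1 + 0.1·t(Sunny) + 0.5·t(Cloudy)
t(Cloudy) = 1 + 0.3·t(Sunny) + 0.5·t(Cloudy)
Solving: t(Sunny) = 3.3333, t(Cloudy) = 4.0000.
Expected days from Sunny to Rainy: 3.3333.

3.3333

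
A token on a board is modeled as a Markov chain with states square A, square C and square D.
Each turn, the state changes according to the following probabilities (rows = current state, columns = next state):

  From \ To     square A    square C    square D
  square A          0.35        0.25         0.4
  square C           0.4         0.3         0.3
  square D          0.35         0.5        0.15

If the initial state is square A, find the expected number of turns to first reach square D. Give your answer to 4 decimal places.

Let t(s) be the expected number of turns to first reach square D from state s, with t(square D) = 0. Conditioning on the first turn:
t(square A) = 1 + 0.35·t(square A) + 0.25·t(square C)
t(square C) = 1 + 0.4·t(square A) + 0.3·t(square C)
Solving: t(square A) = 2.6761, t(square C) = 2.9577.
Expected turns from square A to square D: 2.6761.

2.6761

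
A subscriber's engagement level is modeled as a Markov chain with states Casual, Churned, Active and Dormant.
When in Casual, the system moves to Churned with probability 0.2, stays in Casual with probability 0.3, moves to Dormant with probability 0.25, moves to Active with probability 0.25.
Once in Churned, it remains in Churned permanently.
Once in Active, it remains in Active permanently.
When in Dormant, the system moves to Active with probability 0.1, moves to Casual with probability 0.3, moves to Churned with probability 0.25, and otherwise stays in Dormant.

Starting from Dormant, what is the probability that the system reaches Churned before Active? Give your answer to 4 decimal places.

0.6184

Let h(s) be the probability of absorption at Churned starting from transient state s. Then h(Churned) = 1 and h(Active) = 0. By first-step analysis:
h(Casual) = 0.3·h(Casual) + 0.2·1 + 0.25·0 + 0.25·h(Dormant)
h(Dormant) = 0.3·h(Casual) + 0.25·1 + 0.1·0 + 0.35·h(Dormant)
Solving: h(Casual) = 0.5066, h(Dormant) = 0.6184.
Starting from Dormant, the probability is 0.6184.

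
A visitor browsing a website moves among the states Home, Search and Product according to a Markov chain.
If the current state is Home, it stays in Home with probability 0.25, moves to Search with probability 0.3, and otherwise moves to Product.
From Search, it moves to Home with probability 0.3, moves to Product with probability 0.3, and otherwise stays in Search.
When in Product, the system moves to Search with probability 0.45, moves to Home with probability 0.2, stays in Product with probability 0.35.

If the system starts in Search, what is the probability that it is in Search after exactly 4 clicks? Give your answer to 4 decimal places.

Propagate the distribution vector 4 clicks from Search.
After 0 clicks: (0.0000, 1.0000, 0.0000)
After 1 click: (0.3000, 0.4000, 0.3000)
After 2 clicks: (0.2550, 0.3850, 0.3600)
After 3 clicks: (0.2513, 0.3925, 0.3563)
After 4 clicks: (0.2518, 0.3927, 0.3555)
P(in Search after 4 clicks) = 0.3927

0.3927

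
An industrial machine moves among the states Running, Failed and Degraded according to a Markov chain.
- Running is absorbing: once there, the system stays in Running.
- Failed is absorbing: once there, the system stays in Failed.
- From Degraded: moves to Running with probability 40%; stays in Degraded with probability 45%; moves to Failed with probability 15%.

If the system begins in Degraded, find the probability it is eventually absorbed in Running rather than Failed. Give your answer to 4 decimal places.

0.7273

Let h(s) be the probability of absorption at Running starting from transient state s. Then h(Running) = 1 and h(Failed) = 0. By first-step analysis:
h(Degraded) = 0.4·1 + 0.15·0 + 0.45·h(Degraded)
Solving: h(Degraded) = 0.7273.
Starting from Degraded, the probability is 0.7273.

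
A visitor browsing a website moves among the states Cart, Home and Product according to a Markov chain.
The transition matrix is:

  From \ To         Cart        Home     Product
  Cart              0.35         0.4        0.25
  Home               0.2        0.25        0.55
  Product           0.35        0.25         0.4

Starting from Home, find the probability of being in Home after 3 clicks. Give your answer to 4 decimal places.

Propagate the distribution vector 3 clicks from Home.
After 0 clicks: (0.0000, 1.0000, 0.0000)
After 1 click: (0.2000, 0.2500, 0.5500)
After 2 clicks: (0.3125, 0.2800, 0.4075)
After 3 clicks: (0.3080, 0.2969, 0.3951)
P(in Home after 3 clicks) = 0.2969

0.2969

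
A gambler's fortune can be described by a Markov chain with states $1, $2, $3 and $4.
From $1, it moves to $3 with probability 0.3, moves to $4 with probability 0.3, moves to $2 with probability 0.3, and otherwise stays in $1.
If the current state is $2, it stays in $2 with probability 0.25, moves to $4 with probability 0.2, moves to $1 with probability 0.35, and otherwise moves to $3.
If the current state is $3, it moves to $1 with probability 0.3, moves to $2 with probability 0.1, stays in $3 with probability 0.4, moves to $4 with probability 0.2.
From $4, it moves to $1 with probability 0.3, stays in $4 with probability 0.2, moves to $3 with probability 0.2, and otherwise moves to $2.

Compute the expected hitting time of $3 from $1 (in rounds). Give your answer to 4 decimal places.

Let t(s) be the expected number of rounds to first reach $3 from state s, with t($3) = 0. Conditioning on the first round:
t($1) = 1 + 0.1·t($1) + 0.3·t($2) + 0.3·t($4)
t($2) = 1 + 0.35·t($1) + 0.25·t($2) + 0.2·t($4)
t($4) = 1 + 0.3·t($1) + 0.3·t($2) + 0.2·t($4)
Solving: t($1) = 4.0526, t($2) = 4.4035, t($4) = 4.4211.
Expected rounds from $1 to $3: 4.0526.

4.0526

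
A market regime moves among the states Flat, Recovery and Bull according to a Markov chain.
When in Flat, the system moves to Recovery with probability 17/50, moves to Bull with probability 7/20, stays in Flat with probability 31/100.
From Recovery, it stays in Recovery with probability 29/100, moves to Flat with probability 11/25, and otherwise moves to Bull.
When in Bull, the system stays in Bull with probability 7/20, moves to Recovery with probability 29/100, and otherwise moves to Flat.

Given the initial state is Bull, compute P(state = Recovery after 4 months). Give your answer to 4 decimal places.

Propagate the distribution vector 4 months from Bull.
After 0 months: (0.0000, 0.0000, 1.0000)
After 1 month: (0.3600, 0.2900, 0.3500)
After 2 months: (0.3652, 0.3080, 0.3268)
After 3 months: (0.3664, 0.3083, 0.3254)
After 4 months: (0.3663, 0.3083, 0.3253)
P(in Recovery after 4 months) = 0.3083

0.3083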